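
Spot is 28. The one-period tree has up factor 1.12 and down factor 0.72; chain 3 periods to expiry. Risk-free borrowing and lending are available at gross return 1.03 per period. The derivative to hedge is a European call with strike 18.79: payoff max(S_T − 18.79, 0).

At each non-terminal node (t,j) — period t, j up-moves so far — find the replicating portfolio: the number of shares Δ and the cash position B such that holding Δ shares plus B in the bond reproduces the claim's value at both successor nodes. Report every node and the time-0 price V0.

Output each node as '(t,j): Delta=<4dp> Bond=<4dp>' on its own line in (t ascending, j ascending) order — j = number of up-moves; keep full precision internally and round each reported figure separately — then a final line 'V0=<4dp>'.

No-arbitrage ⇒ martingale measure with p* = (R−d)/(u−d) = 0.7750.
At expiry t=3: V(3,0)=0.0000, V(3,1)=0.0000, V(3,2)=6.4987, V(3,3)=20.5480
  t=2,j=0: stock 14.5152 → up 16.2570 (V=0.0000), down 10.4509 (V=0.0000). Price 0.0000; hedge Δ=0.0000, bond B=0.0000.
  t=2,j=1: stock 22.5792 → up 25.2887 (V=6.4987), down 16.2570 (V=0.0000). Price 4.8898; hedge Δ=0.7195, bond B=-11.3570.
  t=2,j=2: stock 35.1232 → up 39.3380 (V=20.5480), down 25.2887 (V=6.4987). Price 16.8805; hedge Δ=1.0000, bond B=-18.2427.
  t=1,j=0: stock 20.1600 → up 22.5792 (V=4.8898), down 14.5152 (V=0.0000). Price 3.6792; hedge Δ=0.6064, bond B=-8.5453.
  t=1,j=1: stock 31.3600 → up 35.1232 (V=16.8805), down 22.5792 (V=4.8898). Price 13.7695; hedge Δ=0.9559, bond B=-16.2072.
  t=0,j=0: stock 28.0000 → up 31.3600 (V=13.7695), down 20.1600 (V=3.6792). Price 11.1643; hedge Δ=0.9009, bond B=-14.0614.
The time-0 hedge costs 11.1643, which is the no-arbitrage price.

(0,0): Delta=0.9009 Bond=-14.0614
(1,0): Delta=0.6064 Bond=-8.5453
(1,1): Delta=0.9559 Bond=-16.2072
(2,0): Delta=0.0000 Bond=0.0000
(2,1): Delta=0.7195 Bond=-11.3570
(2,2): Delta=1.0000 Bond=-18.2427
V0=11.1643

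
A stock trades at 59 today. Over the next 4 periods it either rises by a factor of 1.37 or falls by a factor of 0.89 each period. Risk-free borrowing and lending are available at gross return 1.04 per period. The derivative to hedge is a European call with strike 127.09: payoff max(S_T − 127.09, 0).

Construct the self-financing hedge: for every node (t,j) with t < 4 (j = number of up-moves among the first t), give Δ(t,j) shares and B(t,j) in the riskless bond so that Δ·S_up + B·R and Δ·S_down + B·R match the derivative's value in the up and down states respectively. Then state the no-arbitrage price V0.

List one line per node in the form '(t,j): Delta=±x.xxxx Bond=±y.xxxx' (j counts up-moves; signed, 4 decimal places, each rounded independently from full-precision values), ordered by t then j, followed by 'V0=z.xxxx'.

Under the risk-neutral measure, an up-move has probability p* = (R−d)/(u−d) = 0.3125 and values discount at R = 1.04.
Terminal payoffs: V(4,0)=0.0000, V(4,1)=0.0000, V(4,2)=0.0000, V(4,3)=7.9317, V(4,4)=80.7525
(3,0): S=41.5932. Δ = (V_up−V_dn)/(S_up−S_dn) = (0.0000−0.0000)/(56.9826−37.0179) = 0.0000. V = [p*·0.0000 + (1−p*)·0.0000]/1.04 = 0.0000. B = V − Δ·S = 0.0000.
(3,1): S=64.0254. Δ = (V_up−V_dn)/(S_up−S_dn) = (0.0000−0.0000)/(87.7149−56.9826) = 0.0000. V = [p*·0.0000 + (1−p*)·0.0000]/1.04 = 0.0000. B = V − Δ·S = 0.0000.
(3,2): S=98.5560. Δ = (V_up−V_dn)/(S_up−S_dn) = (7.9317−0.0000)/(135.0217−87.7149) = 0.1677. V = [p*·7.9317 + (1−p*)·0.0000]/1.04 = 2.3833. B = V − Δ·S = -14.1411.
(3,3): S=151.7098. Δ = (V_up−V_dn)/(S_up−S_dn) = (80.7525−7.9317)/(207.8425−135.0217) = 1.0000. V = [p*·80.7525 + (1−p*)·7.9317]/1.04 = 29.5079. B = V − Δ·S = -122.2019.
(2,0): S=46.7339. Δ = (V_up−V_dn)/(S_up−S_dn) = (0.0000−0.0000)/(64.0254−41.5932) = 0.0000. V = [p*·0.0000 + (1−p*)·0.0000]/1.04 = 0.0000. B = V − Δ·S = 0.0000.
(2,1): S=71.9387. Δ = (V_up−V_dn)/(S_up−S_dn) = (2.3833−0.0000)/(98.5560−64.0254) = 0.0690. V = [p*·2.3833 + (1−p*)·0.0000]/1.04 = 0.7161. B = V − Δ·S = -4.2491.
(2,2): S=110.7371. Δ = (V_up−V_dn)/(S_up−S_dn) = (29.5079−2.3833)/(151.7098−98.5560) = 0.5103. V = [p*·29.5079 + (1−p*)·2.3833]/1.04 = 10.4421. B = V − Δ·S = -46.0674.
(1,0): S=52.5100. Δ = (V_up−V_dn)/(S_up−S_dn) = (0.7161−0.0000)/(71.9387−46.7339) = 0.0284. V = [p*·0.7161 + (1−p*)·0.0000]/1.04 = 0.2152. B = V − Δ·S = -1.2768.
(1,1): S=80.8300. Δ = (V_up−V_dn)/(S_up−S_dn) = (10.4421−0.7161)/(110.7371−71.9387) = 0.2507. V = [p*·10.4421 + (1−p*)·0.7161]/1.04 = 3.6111. B = V − Δ·S = -16.6513.
(0,0): S=59.0000. Δ = (V_up−V_dn)/(S_up−S_dn) = (3.6111−0.2152)/(80.8300−52.5100) = 0.1199. V = [p*·3.6111 + (1−p*)·0.2152]/1.04 = 1.2273. B = V − Δ·S = -5.8474.
Root portfolio cost Δ·59+B reproduces V0=1.2273.

(0,0): Delta=0.1199 Bond=-5.8474
(1,0): Delta=0.0284 Bond=-1.2768
(1,1): Delta=0.2507 Bond=-16.6513
(2,0): Delta=0.0000 Bond=0.0000
(2,1): Delta=0.0690 Bond=-4.2491
(2,2): Delta=0.5103 Bond=-46.0674
(3,0): Delta=0.0000 Bond=0.0000
(3,1): Delta=0.0000 Bond=0.0000
(3,2): Delta=0.1677 Bond=-14.1411
(3,3): Delta=1.0000 Bond=-122.2019
V0=1.2273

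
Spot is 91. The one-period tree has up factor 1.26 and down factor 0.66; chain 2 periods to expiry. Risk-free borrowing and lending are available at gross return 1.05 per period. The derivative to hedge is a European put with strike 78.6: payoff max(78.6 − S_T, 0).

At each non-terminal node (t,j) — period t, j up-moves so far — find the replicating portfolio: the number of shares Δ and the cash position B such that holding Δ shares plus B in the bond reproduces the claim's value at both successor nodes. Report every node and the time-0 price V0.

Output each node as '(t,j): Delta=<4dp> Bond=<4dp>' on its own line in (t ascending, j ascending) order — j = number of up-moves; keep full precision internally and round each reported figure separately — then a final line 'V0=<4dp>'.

(0,0): Delta=-0.2532 Bond=28.5731
(1,0): Delta=-1.0000 Bond=74.8571
(1,1): Delta=-0.0425 Bond=5.8488
V0=5.5358

No-arbitrage ⇒ martingale measure with p* = (R−d)/(u−d) = 0.6500.
Terminal values V(2,·): V(2,0)=38.9604, V(2,1)=2.9244, V(2,2)=0.0000
Node (1,0) S=60.0600: V=(p*·2.9244+(1−p*)·38.9604)/1.05=14.7971; Δ=(2.9244−38.9604)/(75.6756−39.6396)=-1.0000; B=V−Δ·S=74.8571
Node (1,1) S=114.6600: V=(p*·0.0000+(1−p*)·2.9244)/1.05=0.9748; Δ=(0.0000−2.9244)/(144.4716−75.6756)=-0.0425; B=V−Δ·S=5.8488
Node (0,0) S=91.0000: V=(p*·0.9748+(1−p*)·14.7971)/1.05=5.5358; Δ=(0.9748−14.7971)/(114.6600−60.0600)=-0.2532; B=V−Δ·S=28.5731
Check: Δ(0,0)·S0 + B(0,0) = 5.5358 = V0.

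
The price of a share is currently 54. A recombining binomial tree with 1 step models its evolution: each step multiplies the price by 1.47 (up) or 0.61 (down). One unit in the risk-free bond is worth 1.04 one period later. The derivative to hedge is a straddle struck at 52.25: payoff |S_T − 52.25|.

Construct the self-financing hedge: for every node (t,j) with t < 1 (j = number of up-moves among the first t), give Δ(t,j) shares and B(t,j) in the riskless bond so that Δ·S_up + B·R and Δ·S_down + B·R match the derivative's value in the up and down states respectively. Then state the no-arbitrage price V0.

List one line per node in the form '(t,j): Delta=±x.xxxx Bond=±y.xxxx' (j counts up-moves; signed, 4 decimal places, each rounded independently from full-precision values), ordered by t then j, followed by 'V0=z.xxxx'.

Since d<R<u, set p* = (R−d)/(u−d) = 0.5000; price each node as the discounted p*-expectation of its children.
Terminal payoffs: V(1,0)=19.3100, V(1,1)=27.1300
Node (0,0) S=54.0000: V=(p*·27.1300+(1−p*)·19.3100)/1.04=22.3269; Δ=(27.1300−19.3100)/(79.3800−32.9400)=0.1684; B=V−Δ·S=13.2339
Each (Δ,B) replicates both successor values, so the strategy is self-financing and V0 is arbitrage-free.

(0,0): Delta=0.1684 Bond=13.2339
V0=22.3269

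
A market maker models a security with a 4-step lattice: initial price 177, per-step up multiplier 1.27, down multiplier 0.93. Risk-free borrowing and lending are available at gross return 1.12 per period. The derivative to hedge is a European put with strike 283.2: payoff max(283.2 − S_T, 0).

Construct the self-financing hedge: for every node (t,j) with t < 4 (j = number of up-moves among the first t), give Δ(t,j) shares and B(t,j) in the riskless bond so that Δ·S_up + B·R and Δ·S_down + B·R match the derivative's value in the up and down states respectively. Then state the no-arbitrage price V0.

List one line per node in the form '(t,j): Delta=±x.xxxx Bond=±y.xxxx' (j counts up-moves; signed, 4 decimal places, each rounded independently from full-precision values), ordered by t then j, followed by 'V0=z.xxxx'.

The replicating-portfolio and risk-neutral prices coincide; use p* = (1.12−0.93)/(1.27−0.93) = 0.5588 for the latter.
Payoff layer (t=4): V(4,0)=150.7948, V(4,1)=102.3886, V(4,2)=36.2855, V(4,3)=0.0000, V(4,4)=0.0000
Node (3,0) S=142.3712: V=(p*·102.3886+(1−p*)·150.7948)/1.12=110.4860; Δ=(102.3886−150.7948)/(180.8114−132.4052)=-1.0000; B=V−Δ·S=252.8571
Node (3,1) S=194.4209: V=(p*·36.2855+(1−p*)·102.3886)/1.12=58.4363; Δ=(36.2855−102.3886)/(246.9145−180.8114)=-1.0000; B=V−Δ·S=252.8571
Node (3,2) S=265.4995: V=(p*·0.0000+(1−p*)·36.2855)/1.12=14.2931; Δ=(0.0000−36.2855)/(337.1843−246.9145)=-0.4020; B=V−Δ·S=121.0152
Node (3,3) S=362.5638: V=(p*·0.0000+(1−p*)·0.0000)/1.12=0.0000; Δ=(0.0000−0.0000)/(460.4560−337.1843)=0.0000; B=V−Δ·S=0.0000
Node (2,0) S=153.0873: V=(p*·58.4363+(1−p*)·110.4860)/1.12=72.6780; Δ=(58.4363−110.4860)/(194.4209−142.3712)=-1.0000; B=V−Δ·S=225.7653
Node (2,1) S=209.0547: V=(p*·14.2931+(1−p*)·58.4363)/1.12=30.1500; Δ=(14.2931−58.4363)/(265.4995−194.4209)=-0.6210; B=V−Δ·S=159.9828
Node (2,2) S=285.4833: V=(p*·0.0000+(1−p*)·14.2931)/1.12=5.6302; Δ=(0.0000−14.2931)/(362.5638−265.4995)=-0.1473; B=V−Δ·S=47.6688
Node (1,0) S=164.6100: V=(p*·30.1500+(1−p*)·72.6780)/1.12=43.6718; Δ=(30.1500−72.6780)/(209.0547−153.0873)=-0.7599; B=V−Δ·S=168.7540
Node (1,1) S=224.7900: V=(p*·5.6302+(1−p*)·30.1500)/1.12=14.6855; Δ=(5.6302−30.1500)/(285.4833−209.0547)=-0.3208; B=V−Δ·S=86.8028
Node (0,0) S=177.0000: V=(p*·14.6855+(1−p*)·43.6718)/1.12=24.5300; Δ=(14.6855−43.6718)/(224.7900−164.6100)=-0.4817; B=V−Δ·S=109.7837
Root portfolio cost Δ·177+B reproduces V0=24.5300.

(0,0): Delta=-0.4817 Bond=109.7837
(1,0): Delta=-0.7599 Bond=168.7540
(1,1): Delta=-0.3208 Bond=86.8028
(2,0): Delta=-1.0000 Bond=225.7653
(2,1): Delta=-0.6210 Bond=159.9828
(2,2): Delta=-0.1473 Bond=47.6688
(3,0): Delta=-1.0000 Bond=252.8571
(3,1): Delta=-1.0000 Bond=252.8571
(3,2): Delta=-0.4020 Bond=121.0152
(3,3): Delta=0.0000 Bond=0.0000
V0=24.5300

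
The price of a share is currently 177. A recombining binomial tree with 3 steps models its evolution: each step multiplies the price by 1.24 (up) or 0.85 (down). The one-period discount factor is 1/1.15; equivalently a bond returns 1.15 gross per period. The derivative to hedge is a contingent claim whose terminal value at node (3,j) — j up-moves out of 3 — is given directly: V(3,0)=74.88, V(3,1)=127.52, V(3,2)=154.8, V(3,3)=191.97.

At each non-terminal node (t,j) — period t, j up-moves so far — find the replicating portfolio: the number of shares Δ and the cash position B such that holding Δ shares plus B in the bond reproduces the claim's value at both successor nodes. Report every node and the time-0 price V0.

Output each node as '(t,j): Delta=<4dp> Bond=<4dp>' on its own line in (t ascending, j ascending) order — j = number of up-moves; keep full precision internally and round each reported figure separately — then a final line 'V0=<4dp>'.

The replicating-portfolio and risk-neutral prices coincide; use p* = (1.15−0.85)/(1.24−0.85) = 0.7692 for the latter.
Terminal values V(3,·): V(3,0)=74.8800, V(3,1)=127.5200, V(3,2)=154.8000, V(3,3)=191.9700
  t=2,j=0: stock 127.8825 → up 158.5743 (V=127.5200), down 108.7001 (V=74.8800). Price 100.3237; hedge Δ=1.0555, bond B=-34.6506.
  t=2,j=1: stock 186.5580 → up 231.3319 (V=154.8000), down 158.5743 (V=127.5200). Price 129.1344; hedge Δ=0.3749, bond B=59.1857.
  t=2,j=2: stock 272.1552 → up 337.4724 (V=191.9700), down 231.3319 (V=154.8000). Price 159.4716; hedge Δ=0.3502, bond B=64.1639.
  t=1,j=0: stock 150.4500 → up 186.5580 (V=129.1344), down 127.8825 (V=100.3237). Price 106.5094; hedge Δ=0.4910, bond B=32.6358.
  t=1,j=1: stock 219.4800 → up 272.1552 (V=159.4716), down 186.5580 (V=129.1344). Price 132.5832; hedge Δ=0.3544, bond B=54.7957.
  t=0,j=0: stock 177.0000 → up 219.4800 (V=132.5832), down 150.4500 (V=106.5094). Price 110.0576; hedge Δ=0.3777, bond B=43.2016.
The time-0 hedge costs 110.0576, which is the no-arbitrage price.

(0,0): Delta=0.3777 Bond=43.2016
(1,0): Delta=0.4910 Bond=32.6358
(1,1): Delta=0.3544 Bond=54.7957
(2,0): Delta=1.0555 Bond=-34.6506
(2,1): Delta=0.3749 Bond=59.1857
(2,2): Delta=0.3502 Bond=64.1639
V0=110.0576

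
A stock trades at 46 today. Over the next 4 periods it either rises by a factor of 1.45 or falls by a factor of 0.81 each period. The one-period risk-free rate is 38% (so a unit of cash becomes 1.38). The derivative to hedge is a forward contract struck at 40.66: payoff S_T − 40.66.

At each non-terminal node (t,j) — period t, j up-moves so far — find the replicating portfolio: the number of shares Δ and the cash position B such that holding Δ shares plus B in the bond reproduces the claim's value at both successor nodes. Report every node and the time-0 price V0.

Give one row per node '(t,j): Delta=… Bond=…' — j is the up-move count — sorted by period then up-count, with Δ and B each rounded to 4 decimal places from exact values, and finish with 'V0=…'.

(0,0): Delta=1.0000 Bond=-11.2112
(1,0): Delta=1.0000 Bond=-15.4714
(1,1): Delta=1.0000 Bond=-15.4714
(2,0): Delta=1.0000 Bond=-21.3506
(2,1): Delta=1.0000 Bond=-21.3506
(2,2): Delta=1.0000 Bond=-21.3506
(3,0): Delta=1.0000 Bond=-29.4638
(3,1): Delta=1.0000 Bond=-29.4638
(3,2): Delta=1.0000 Bond=-29.4638
(3,3): Delta=1.0000 Bond=-29.4638
V0=34.7888

Since d<R<u, set p* = (R−d)/(u−d) = 0.8906; price each node as the discounted p*-expectation of its children.
Terminal values V(4,·): V(4,0)=-20.8585, V(4,1)=-5.2129, V(4,2)=22.7947, V(4,3)=72.9318, V(4,4)=162.6833
Node (3,0) S=24.4463: V=(p*·-5.2129+(1−p*)·-20.8585)/1.38=-5.0175; Δ=(-5.2129−-20.8585)/(35.4471−19.8015)=1.0000; B=V−Δ·S=-29.4638
Node (3,1) S=43.7619: V=(p*·22.7947+(1−p*)·-5.2129)/1.38=14.2981; Δ=(22.7947−-5.2129)/(63.4547−35.4471)=1.0000; B=V−Δ·S=-29.4638
Node (3,2) S=78.3392: V=(p*·72.9318+(1−p*)·22.7947)/1.38=48.8754; Δ=(72.9318−22.7947)/(113.5918−63.4547)=1.0000; B=V−Δ·S=-29.4638
Node (3,3) S=140.2368: V=(p*·162.6833+(1−p*)·72.9318)/1.38=110.7730; Δ=(162.6833−72.9318)/(203.3433−113.5918)=1.0000; B=V−Δ·S=-29.4638
Node (2,0) S=30.1806: V=(p*·14.2981+(1−p*)·-5.0175)/1.38=8.8300; Δ=(14.2981−-5.0175)/(43.7619−24.4463)=1.0000; B=V−Δ·S=-21.3506
Node (2,1) S=54.0270: V=(p*·48.8754+(1−p*)·14.2981)/1.38=32.6764; Δ=(48.8754−14.2981)/(78.3392−43.7619)=1.0000; B=V−Δ·S=-21.3506
Node (2,2) S=96.7150: V=(p*·110.7730+(1−p*)·48.8754)/1.38=75.3644; Δ=(110.7730−48.8754)/(140.2368−78.3392)=1.0000; B=V−Δ·S=-21.3506
Node (1,0) S=37.2600: V=(p*·32.6764+(1−p*)·8.8300)/1.38=21.7886; Δ=(32.6764−8.8300)/(54.0270−30.1806)=1.0000; B=V−Δ·S=-15.4714
Node (1,1) S=66.7000: V=(p*·75.3644+(1−p*)·32.6764)/1.38=51.2286; Δ=(75.3644−32.6764)/(96.7150−54.0270)=1.0000; B=V−Δ·S=-15.4714
Node (0,0) S=46.0000: V=(p*·51.2286+(1−p*)·21.7886)/1.38=34.7888; Δ=(51.2286−21.7886)/(66.7000−37.2600)=1.0000; B=V−Δ·S=-11.2112
Check: Δ(0,0)·S0 + B(0,0) = 34.7888 = V0.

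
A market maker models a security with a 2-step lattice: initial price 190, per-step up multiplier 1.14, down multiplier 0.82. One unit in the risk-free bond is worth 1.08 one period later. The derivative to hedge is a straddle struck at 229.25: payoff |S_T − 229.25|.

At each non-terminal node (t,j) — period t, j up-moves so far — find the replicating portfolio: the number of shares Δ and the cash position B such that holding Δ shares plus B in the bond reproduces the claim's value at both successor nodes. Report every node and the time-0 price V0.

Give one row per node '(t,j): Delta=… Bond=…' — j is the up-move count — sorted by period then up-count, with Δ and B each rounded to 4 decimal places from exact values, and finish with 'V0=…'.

(0,0): Delta=-0.5626 Bond=133.4485
(1,0): Delta=-1.0000 Bond=212.2685
(1,1): Delta=-0.4900 Bond=128.3988
V0=26.5511

Risk-neutral probability p* = (R−d)/(u−d) = (1.08−0.82)/(1.14−0.82) = 0.8125.
Payoff layer (t=2): V(2,0)=101.4940, V(2,1)=51.6380, V(2,2)=17.6740
  t=1,j=0: stock 155.8000 → up 177.6120 (V=51.6380), down 127.7560 (V=101.4940). Price 56.4685; hedge Δ=-1.0000, bond B=212.2685.
  t=1,j=1: stock 216.6000 → up 246.9240 (V=17.6740), down 177.6120 (V=51.6380). Price 22.2613; hedge Δ=-0.4900, bond B=128.3988.
  t=0,j=0: stock 190.0000 → up 216.6000 (V=22.2613), down 155.8000 (V=56.4685). Price 26.5511; hedge Δ=-0.5626, bond B=133.4485.
Root portfolio cost Δ·190+B reproduces V0=26.5511.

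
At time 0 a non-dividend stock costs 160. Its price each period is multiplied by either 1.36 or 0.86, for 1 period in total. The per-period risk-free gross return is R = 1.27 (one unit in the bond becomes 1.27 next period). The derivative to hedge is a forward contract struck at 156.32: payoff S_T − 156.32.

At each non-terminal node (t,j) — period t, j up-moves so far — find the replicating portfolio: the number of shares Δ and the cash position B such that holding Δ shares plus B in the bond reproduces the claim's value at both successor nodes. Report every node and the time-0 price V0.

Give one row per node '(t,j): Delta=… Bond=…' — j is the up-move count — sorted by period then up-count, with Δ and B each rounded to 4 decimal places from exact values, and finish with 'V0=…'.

(0,0): Delta=1.0000 Bond=-123.0866
V0=36.9134

Under the risk-neutral measure, an up-move has probability p* = (R−d)/(u−d) = 0.8200 and values discount at R = 1.27.
Terminal payoffs: V(1,0)=-18.7200, V(1,1)=61.2800
Node (0,0) S=160.0000: V=(p*·61.2800+(1−p*)·-18.7200)/1.27=36.9134; Δ=(61.2800−-18.7200)/(217.6000−137.6000)=1.0000; B=V−Δ·S=-123.0866
The time-0 hedge costs 36.9134, which is the no-arbitrage price.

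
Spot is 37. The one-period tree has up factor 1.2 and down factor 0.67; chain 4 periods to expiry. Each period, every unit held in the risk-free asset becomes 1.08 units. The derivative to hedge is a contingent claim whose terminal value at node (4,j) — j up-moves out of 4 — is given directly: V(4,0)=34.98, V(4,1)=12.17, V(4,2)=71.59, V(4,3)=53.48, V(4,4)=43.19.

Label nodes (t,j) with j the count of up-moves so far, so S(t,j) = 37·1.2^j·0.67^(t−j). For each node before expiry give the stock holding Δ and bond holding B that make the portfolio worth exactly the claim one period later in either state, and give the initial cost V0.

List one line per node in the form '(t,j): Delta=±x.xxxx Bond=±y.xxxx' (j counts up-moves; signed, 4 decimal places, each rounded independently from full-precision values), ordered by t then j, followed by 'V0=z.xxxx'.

Since d<R<u, set p* = (R−d)/(u−d) = 0.7736; price each node as the discounted p*-expectation of its children.
Terminal payoffs: V(4,0)=34.9800, V(4,1)=12.1700, V(4,2)=71.5900, V(4,3)=53.4800, V(4,4)=43.1900
Node (3,0) S=11.1282: V=(p*·12.1700+(1−p*)·34.9800)/1.08=16.0505; Δ=(12.1700−34.9800)/(13.3539−7.4559)=-3.8674; B=V−Δ·S=59.0882
Node (3,1) S=19.9312: V=(p*·71.5900+(1−p*)·12.1700)/1.08=53.8300; Δ=(71.5900−12.1700)/(23.9174−13.3539)=5.6250; B=V−Δ·S=-58.2832
Node (3,2) S=35.6976: V=(p*·53.4800+(1−p*)·71.5900)/1.08=53.3152; Δ=(53.4800−71.5900)/(42.8371−23.9174)=-0.9572; B=V−Δ·S=87.4850
Node (3,3) S=63.9360: V=(p*·43.1900+(1−p*)·53.4800)/1.08=42.1480; Δ=(43.1900−53.4800)/(76.7232−42.8371)=-0.3037; B=V−Δ·S=61.5631
Node (2,0) S=16.6093: V=(p*·53.8300+(1−p*)·16.0505)/1.08=41.9224; Δ=(53.8300−16.0505)/(19.9312−11.1282)=4.2917; B=V−Δ·S=-29.3598
Node (2,1) S=29.7480: V=(p*·53.3152+(1−p*)·53.8300)/1.08=49.4738; Δ=(53.3152−53.8300)/(35.6976−19.9312)=-0.0327; B=V−Δ·S=50.4452
Node (2,2) S=53.2800: V=(p*·42.1480+(1−p*)·53.3152)/1.08=41.3670; Δ=(42.1480−53.3152)/(63.9360−35.6976)=-0.3955; B=V−Δ·S=62.4372
Node (1,0) S=24.7900: V=(p*·49.4738+(1−p*)·41.9224)/1.08=44.2260; Δ=(49.4738−41.9224)/(29.7480−16.6093)=0.5747; B=V−Δ·S=29.9780
Node (1,1) S=44.4000: V=(p*·41.3670+(1−p*)·49.4738)/1.08=40.0023; Δ=(41.3670−49.4738)/(53.2800−29.7480)=-0.3445; B=V−Δ·S=55.2982
Node (0,0) S=37.0000: V=(p*·40.0023+(1−p*)·44.2260)/1.08=37.9247; Δ=(40.0023−44.2260)/(44.4000−24.7900)=-0.2154; B=V−Δ·S=45.8938
Self-financing check: at every node Δ·S+B equals the discounted successor values.

(0,0): Delta=-0.2154 Bond=45.8938
(1,0): Delta=0.5747 Bond=29.9780
(1,1): Delta=-0.3445 Bond=55.2982
(2,0): Delta=4.2917 Bond=-29.3598
(2,1): Delta=-0.0327 Bond=50.4452
(2,2): Delta=-0.3955 Bond=62.4372
(3,0): Delta=-3.8674 Bond=59.0882
(3,1): Delta=5.6250 Bond=-58.2832
(3,2): Delta=-0.9572 Bond=87.4850
(3,3): Delta=-0.3037 Bond=61.5631
V0=37.9247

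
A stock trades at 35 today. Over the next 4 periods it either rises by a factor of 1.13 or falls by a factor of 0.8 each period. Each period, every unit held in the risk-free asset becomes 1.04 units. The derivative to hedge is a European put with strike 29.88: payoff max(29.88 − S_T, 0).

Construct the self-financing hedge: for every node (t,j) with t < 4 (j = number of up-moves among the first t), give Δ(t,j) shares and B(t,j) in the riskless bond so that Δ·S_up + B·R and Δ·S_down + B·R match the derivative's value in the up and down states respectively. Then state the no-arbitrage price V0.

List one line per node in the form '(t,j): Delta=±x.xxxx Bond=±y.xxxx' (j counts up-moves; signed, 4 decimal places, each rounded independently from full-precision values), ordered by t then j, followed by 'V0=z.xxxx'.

Under the risk-neutral measure, an up-move has probability p* = (R−d)/(u−d) = 0.7273 and values discount at R = 1.04.
At expiry t=4: V(4,0)=15.5440, V(4,1)=9.6304, V(4,2)=1.2774, V(4,3)=0.0000, V(4,4)=0.0000
(3,0): S=17.9200. Δ = (V_up−V_dn)/(S_up−S_dn) = (9.6304−15.5440)/(20.2496−14.3360) = -1.0000. V = [p*·9.6304 + (1−p*)·15.5440]/1.04 = 10.8108. B = V − Δ·S = 28.7308.
(3,1): S=25.3120. Δ = (V_up−V_dn)/(S_up−S_dn) = (1.2774−9.6304)/(28.6026−20.2496) = -1.0000. V = [p*·1.2774 + (1−p*)·9.6304]/1.04 = 3.4188. B = V − Δ·S = 28.7308.
(3,2): S=35.7532. Δ = (V_up−V_dn)/(S_up−S_dn) = (0.0000−1.2774)/(40.4011−28.6026) = -0.1083. V = [p*·0.0000 + (1−p*)·1.2774]/1.04 = 0.3350. B = V − Δ·S = 4.2060.
(3,3): S=50.5014. Δ = (V_up−V_dn)/(S_up−S_dn) = (0.0000−0.0000)/(57.0666−40.4011) = 0.0000. V = [p*·0.0000 + (1−p*)·0.0000]/1.04 = 0.0000. B = V − Δ·S = 0.0000.
(2,0): S=22.4000. Δ = (V_up−V_dn)/(S_up−S_dn) = (3.4188−10.8108)/(25.3120−17.9200) = -1.0000. V = [p*·3.4188 + (1−p*)·10.8108]/1.04 = 5.2257. B = V − Δ·S = 27.6257.
(2,1): S=31.6400. Δ = (V_up−V_dn)/(S_up−S_dn) = (0.3350−3.4188)/(35.7532−25.3120) = -0.2953. V = [p*·0.3350 + (1−p*)·3.4188]/1.04 = 1.1308. B = V − Δ·S = 10.4756.
(2,2): S=44.6915. Δ = (V_up−V_dn)/(S_up−S_dn) = (0.0000−0.3350)/(50.5014−35.7532) = -0.0227. V = [p*·0.0000 + (1−p*)·0.3350]/1.04 = 0.0878. B = V − Δ·S = 1.1030.
(1,0): S=28.0000. Δ = (V_up−V_dn)/(S_up−S_dn) = (1.1308−5.2257)/(31.6400−22.4000) = -0.4432. V = [p*·1.1308 + (1−p*)·5.2257]/1.04 = 2.1611. B = V − Δ·S = 14.5701.
(1,1): S=39.5500. Δ = (V_up−V_dn)/(S_up−S_dn) = (0.0878−1.1308)/(44.6915−31.6400) = -0.0799. V = [p*·0.0878 + (1−p*)·1.1308]/1.04 = 0.3580. B = V − Δ·S = 3.5184.
(0,0): S=35.0000. Δ = (V_up−V_dn)/(S_up−S_dn) = (0.3580−2.1611)/(39.5500−28.0000) = -0.1561. V = [p*·0.3580 + (1−p*)·2.1611]/1.04 = 0.8171. B = V − Δ·S = 6.2812.
The time-0 hedge costs 0.8171, which is the no-arbitrage price.

(0,0): Delta=-0.1561 Bond=6.2812
(1,0): Delta=-0.4432 Bond=14.5701
(1,1): Delta=-0.0799 Bond=3.5184
(2,0): Delta=-1.0000 Bond=27.6257
(2,1): Delta=-0.2953 Bond=10.4756
(2,2): Delta=-0.0227 Bond=1.1030
(3,0): Delta=-1.0000 Bond=28.7308
(3,1): Delta=-1.0000 Bond=28.7308
(3,2): Delta=-0.1083 Bond=4.2060
(3,3): Delta=0.0000 Bond=0.0000
V0=0.8171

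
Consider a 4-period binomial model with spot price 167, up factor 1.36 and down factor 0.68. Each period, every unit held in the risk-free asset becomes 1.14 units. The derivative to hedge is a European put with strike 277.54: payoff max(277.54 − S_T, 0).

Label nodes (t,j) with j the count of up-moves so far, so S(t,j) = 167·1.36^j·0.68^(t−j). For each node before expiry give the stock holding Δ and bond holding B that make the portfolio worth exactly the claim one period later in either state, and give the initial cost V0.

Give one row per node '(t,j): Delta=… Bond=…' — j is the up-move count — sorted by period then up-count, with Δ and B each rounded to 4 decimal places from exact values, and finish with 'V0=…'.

Risk-neutral probability p* = (R−d)/(u−d) = (1.14−0.68)/(1.36−0.68) = 0.6765.
Payoff layer (t=4): V(4,0)=241.8331, V(4,1)=206.1262, V(4,2)=134.7124, V(4,3)=0.0000, V(4,4)=0.0000
Node (3,0) S=52.5101: V=(p*·206.1262+(1−p*)·241.8331)/1.14=190.9460; Δ=(206.1262−241.8331)/(71.4138−35.7069)=-1.0000; B=V−Δ·S=243.4561
Node (3,1) S=105.0203: V=(p*·134.7124+(1−p*)·206.1262)/1.14=138.4359; Δ=(134.7124−206.1262)/(142.8276−71.4138)=-1.0000; B=V−Δ·S=243.4561
Node (3,2) S=210.0406: V=(p*·0.0000+(1−p*)·134.7124)/1.14=38.2311; Δ=(0.0000−134.7124)/(285.6552−142.8276)=-0.9432; B=V−Δ·S=236.3376
Node (3,3) S=420.0812: V=(p*·0.0000+(1−p*)·0.0000)/1.14=0.0000; Δ=(0.0000−0.0000)/(571.3104−285.6552)=0.0000; B=V−Δ·S=0.0000
Node (2,0) S=77.2208: V=(p*·138.4359+(1−p*)·190.9460)/1.14=136.3372; Δ=(138.4359−190.9460)/(105.0203−52.5101)=-1.0000; B=V−Δ·S=213.5580
Node (2,1) S=154.4416: V=(p*·38.2311+(1−p*)·138.4359)/1.14=61.9739; Δ=(38.2311−138.4359)/(210.0406−105.0203)=-0.9541; B=V−Δ·S=209.3339
Node (2,2) S=308.8832: V=(p*·0.0000+(1−p*)·38.2311)/1.14=10.8499; Δ=(0.0000−38.2311)/(420.0812−210.0406)=-0.1820; B=V−Δ·S=67.0721
Node (1,0) S=113.5600: V=(p*·61.9739+(1−p*)·136.3372)/1.14=75.4672; Δ=(61.9739−136.3372)/(154.4416−77.2208)=-0.9630; B=V−Δ·S=184.8250
Node (1,1) S=227.1200: V=(p*·10.8499+(1−p*)·61.9739)/1.14=24.0263; Δ=(10.8499−61.9739)/(308.8832−154.4416)=-0.3310; B=V−Δ·S=99.2087
Node (0,0) S=167.0000: V=(p*·24.0263+(1−p*)·75.4672)/1.14=35.6745; Δ=(24.0263−75.4672)/(227.1200−113.5600)=-0.4530; B=V−Δ·S=111.3229
The time-0 hedge costs 35.6745, which is the no-arbitrage price.

(0,0): Delta=-0.4530 Bond=111.3229
(1,0): Delta=-0.9630 Bond=184.8250
(1,1): Delta=-0.3310 Bond=99.2087
(2,0): Delta=-1.0000 Bond=213.5580
(2,1): Delta=-0.9541 Bond=209.3339
(2,2): Delta=-0.1820 Bond=67.0721
(3,0): Delta=-1.0000 Bond=243.4561
(3,1): Delta=-1.0000 Bond=243.4561
(3,2): Delta=-0.9432 Bond=236.3376
(3,3): Delta=0.0000 Bond=0.0000
V0=35.6745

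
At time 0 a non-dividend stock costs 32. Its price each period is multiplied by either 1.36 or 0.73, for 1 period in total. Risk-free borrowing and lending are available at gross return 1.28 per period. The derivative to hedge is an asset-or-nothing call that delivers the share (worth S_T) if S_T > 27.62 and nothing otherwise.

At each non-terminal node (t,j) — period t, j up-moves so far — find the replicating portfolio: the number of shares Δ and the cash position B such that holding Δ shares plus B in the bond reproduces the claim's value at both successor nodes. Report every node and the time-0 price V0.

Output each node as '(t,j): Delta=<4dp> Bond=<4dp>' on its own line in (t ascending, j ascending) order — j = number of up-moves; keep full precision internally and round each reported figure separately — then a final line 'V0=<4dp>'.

(0,0): Delta=2.1587 Bond=-39.3968
V0=29.6825

The replicating-portfolio and risk-neutral prices coincide; use p* = (1.28−0.73)/(1.36−0.73) = 0.8730 for the latter.
Payoff layer (t=1): V(1,0)=0.0000, V(1,1)=43.5200
(0,0): S=32.0000. Δ = (V_up−V_dn)/(S_up−S_dn) = (43.5200−0.0000)/(43.5200−23.3600) = 2.1587. V = [p*·43.5200 + (1−p*)·0.0000]/1.28 = 29.6825. B = V − Δ·S = -39.3968.
Self-financing check: at every node Δ·S+B equals the discounted successor values.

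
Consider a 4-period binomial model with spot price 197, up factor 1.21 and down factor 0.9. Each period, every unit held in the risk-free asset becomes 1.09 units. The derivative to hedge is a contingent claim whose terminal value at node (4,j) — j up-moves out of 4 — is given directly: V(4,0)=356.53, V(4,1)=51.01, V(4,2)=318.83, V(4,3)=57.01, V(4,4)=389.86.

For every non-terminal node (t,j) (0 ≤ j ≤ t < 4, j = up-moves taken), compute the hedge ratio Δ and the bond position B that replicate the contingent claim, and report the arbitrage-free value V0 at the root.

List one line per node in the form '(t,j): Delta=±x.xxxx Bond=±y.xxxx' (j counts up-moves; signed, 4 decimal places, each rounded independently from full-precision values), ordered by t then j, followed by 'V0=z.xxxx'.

No-arbitrage ⇒ martingale measure with p* = (R−d)/(u−d) = 0.6129.
Terminal payoffs: V(4,0)=356.5300, V(4,1)=51.0100, V(4,2)=318.8300, V(4,3)=57.0100, V(4,4)=389.8600
(3,0): S=143.6130. Δ = (V_up−V_dn)/(S_up−S_dn) = (51.0100−356.5300)/(173.7717−129.2517) = -6.8625. V = [p*·51.0100 + (1−p*)·356.5300]/1.09 = 155.2989. B = V − Δ·S = 1140.8473.
(3,1): S=193.0797. Δ = (V_up−V_dn)/(S_up−S_dn) = (318.8300−51.0100)/(233.6264−173.7717) = 4.4745. V = [p*·318.8300 + (1−p*)·51.0100]/1.09 = 197.3924. B = V − Δ·S = -666.5431.
(3,2): S=259.5849. Δ = (V_up−V_dn)/(S_up−S_dn) = (57.0100−318.8300)/(314.0978−233.6264) = -3.2536. V = [p*·57.0100 + (1−p*)·318.8300]/1.09 = 145.2841. B = V − Δ·S = 989.8648.
(3,3): S=348.9975. Δ = (V_up−V_dn)/(S_up−S_dn) = (389.8600−57.0100)/(422.2870−314.0978) = 3.0766. V = [p*·389.8600 + (1−p*)·57.0100]/1.09 = 239.4632. B = V − Δ·S = -834.2465.
(2,0): S=159.5700. Δ = (V_up−V_dn)/(S_up−S_dn) = (197.3924−155.2989)/(193.0797−143.6130) = 0.8509. V = [p*·197.3924 + (1−p*)·155.2989]/1.09 = 166.1451. B = V − Δ·S = 30.3596.
(2,1): S=214.5330. Δ = (V_up−V_dn)/(S_up−S_dn) = (145.2841−197.3924)/(259.5849−193.0797) = -0.7835. V = [p*·145.2841 + (1−p*)·197.3924]/1.09 = 151.7936. B = V − Δ·S = 319.8850.
(2,2): S=288.4277. Δ = (V_up−V_dn)/(S_up−S_dn) = (239.4632−145.2841)/(348.9975−259.5849) = 1.0533. V = [p*·239.4632 + (1−p*)·145.2841]/1.09 = 186.2447. B = V − Δ·S = -117.5587.
(1,0): S=177.3000. Δ = (V_up−V_dn)/(S_up−S_dn) = (151.7936−166.1451)/(214.5330−159.5700) = -0.2611. V = [p*·151.7936 + (1−p*)·166.1451]/1.09 = 144.3569. B = V − Δ·S = 190.6519.
(1,1): S=238.3700. Δ = (V_up−V_dn)/(S_up−S_dn) = (186.2447−151.7936)/(288.4277−214.5330) = 0.4662. V = [p*·186.2447 + (1−p*)·151.7936]/1.09 = 158.6319. B = V − Δ·S = 47.4994.
(0,0): S=197.0000. Δ = (V_up−V_dn)/(S_up−S_dn) = (158.6319−144.3569)/(238.3700−177.3000) = 0.2337. V = [p*·158.6319 + (1−p*)·144.3569]/1.09 = 140.4643. B = V − Δ·S = 94.4159.
The time-0 hedge costs 140.4643, which is the no-arbitrage price.

(0,0): Delta=0.2337 Bond=94.4159
(1,0): Delta=-0.2611 Bond=190.6519
(1,1): Delta=0.4662 Bond=47.4994
(2,0): Delta=0.8509 Bond=30.3596
(2,1): Delta=-0.7835 Bond=319.8850
(2,2): Delta=1.0533 Bond=-117.5587
(3,0): Delta=-6.8625 Bond=1140.8473
(3,1): Delta=4.4745 Bond=-666.5431
(3,2): Delta=-3.2536 Bond=989.8648
(3,3): Delta=3.0766 Bond=-834.2465
V0=140.4643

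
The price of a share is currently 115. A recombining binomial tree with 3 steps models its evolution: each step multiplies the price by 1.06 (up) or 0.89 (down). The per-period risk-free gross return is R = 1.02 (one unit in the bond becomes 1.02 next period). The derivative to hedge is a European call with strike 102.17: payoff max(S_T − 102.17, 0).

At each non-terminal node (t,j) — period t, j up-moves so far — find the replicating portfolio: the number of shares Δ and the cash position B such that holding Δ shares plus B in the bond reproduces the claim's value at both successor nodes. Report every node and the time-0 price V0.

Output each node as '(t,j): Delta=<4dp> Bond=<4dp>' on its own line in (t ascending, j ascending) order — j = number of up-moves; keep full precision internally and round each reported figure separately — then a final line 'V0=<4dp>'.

The replicating-portfolio and risk-neutral prices coincide; use p* = (1.02−0.89)/(1.06−0.89) = 0.7647 for the latter.
At expiry t=3: V(3,0)=0.0000, V(3,1)=0.0000, V(3,2)=12.8305, V(3,3)=34.7968
Node (2,0) S=91.0915: V=(p*·0.0000+(1−p*)·0.0000)/1.02=0.0000; Δ=(0.0000−0.0000)/(96.5570−81.0714)=0.0000; B=V−Δ·S=0.0000
Node (2,1) S=108.4910: V=(p*·12.8305+(1−p*)·0.0000)/1.02=9.6191; Δ=(12.8305−0.0000)/(115.0005−96.5570)=0.6957; B=V−Δ·S=-65.8541
Node (2,2) S=129.2140: V=(p*·34.7968+(1−p*)·12.8305)/1.02=29.0473; Δ=(34.7968−12.8305)/(136.9668−115.0005)=1.0000; B=V−Δ·S=-100.1667
Node (1,0) S=102.3500: V=(p*·9.6191+(1−p*)·0.0000)/1.02=7.2116; Δ=(9.6191−0.0000)/(108.4910−91.0915)=0.5528; B=V−Δ·S=-49.3716
Node (1,1) S=121.9000: V=(p*·29.0473+(1−p*)·9.6191)/1.02=23.9961; Δ=(29.0473−9.6191)/(129.2140−108.4910)=0.9375; B=V−Δ·S=-90.2874
Node (0,0) S=115.0000: V=(p*·23.9961+(1−p*)·7.2116)/1.02=19.6537; Δ=(23.9961−7.2116)/(121.9000−102.3500)=0.8585; B=V−Δ·S=-79.0786
Self-financing check: at every node Δ·S+B equals the discounted successor values.

(0,0): Delta=0.8585 Bond=-79.0786
(1,0): Delta=0.5528 Bond=-49.3716
(1,1): Delta=0.9375 Bond=-90.2874
(2,0): Delta=0.0000 Bond=0.0000
(2,1): Delta=0.6957 Bond=-65.8541
(2,2): Delta=1.0000 Bond=-100.1667
V0=19.6537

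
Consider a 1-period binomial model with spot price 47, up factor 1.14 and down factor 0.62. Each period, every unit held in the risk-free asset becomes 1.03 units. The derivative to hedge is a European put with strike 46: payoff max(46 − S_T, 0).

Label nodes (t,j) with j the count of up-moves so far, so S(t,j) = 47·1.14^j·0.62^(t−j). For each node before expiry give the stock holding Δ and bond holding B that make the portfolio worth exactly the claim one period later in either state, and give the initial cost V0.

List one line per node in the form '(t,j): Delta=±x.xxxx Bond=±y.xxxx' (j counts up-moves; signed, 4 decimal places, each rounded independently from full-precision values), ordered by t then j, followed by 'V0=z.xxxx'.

No-arbitrage ⇒ martingale measure with p* = (R−d)/(u−d) = 0.7885.
At expiry t=1: V(1,0)=16.8600, V(1,1)=0.0000
(0,0): S=47.0000. Δ = (V_up−V_dn)/(S_up−S_dn) = (0.0000−16.8600)/(53.5800−29.1400) = -0.6899. V = [p*·0.0000 + (1−p*)·16.8600]/1.03 = 3.4627. B = V − Δ·S = 35.8857.
Each (Δ,B) replicates both successor values, so the strategy is self-financing and V0 is arbitrage-free.

(0,0): Delta=-0.6899 Bond=35.8857
V0=3.4627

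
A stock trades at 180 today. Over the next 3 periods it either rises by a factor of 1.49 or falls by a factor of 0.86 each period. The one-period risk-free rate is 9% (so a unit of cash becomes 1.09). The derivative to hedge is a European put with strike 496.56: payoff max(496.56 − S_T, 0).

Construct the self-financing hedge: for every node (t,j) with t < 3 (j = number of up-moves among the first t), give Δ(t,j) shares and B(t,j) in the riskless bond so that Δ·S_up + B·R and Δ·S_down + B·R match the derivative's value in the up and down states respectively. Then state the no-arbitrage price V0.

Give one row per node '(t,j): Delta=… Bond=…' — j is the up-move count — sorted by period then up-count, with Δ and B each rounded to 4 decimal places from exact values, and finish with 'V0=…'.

(0,0): Delta=-0.9022 Bond=369.5448
(1,0): Delta=-1.0000 Bond=417.9446
(1,1): Delta=-0.8040 Bond=376.4721
(2,0): Delta=-1.0000 Bond=455.5596
(2,1): Delta=-1.0000 Bond=455.5596
(2,2): Delta=-0.6073 Bond=331.7371
V0=207.1504

No-arbitrage ⇒ martingale measure with p* = (R−d)/(u−d) = 0.3651.
At expiry t=3: V(3,0)=382.0699, V(3,1)=298.1993, V(3,2)=152.8885, V(3,3)=0.0000
  t=2,j=0: stock 133.1280 → up 198.3607 (V=298.1993), down 114.4901 (V=382.0699). Price 322.4316; hedge Δ=-1.0000, bond B=455.5596.
  t=2,j=1: stock 230.6520 → up 343.6715 (V=152.8885), down 198.3607 (V=298.1993). Price 224.9076; hedge Δ=-1.0000, bond B=455.5596.
  t=2,j=2: stock 399.6180 → up 595.4308 (V=0.0000), down 343.6715 (V=152.8885). Price 89.0570; hedge Δ=-0.6073, bond B=331.7371.
  t=1,j=0: stock 154.8000 → up 230.6520 (V=224.9076), down 133.1280 (V=322.4316). Price 263.1446; hedge Δ=-1.0000, bond B=417.9446.
  t=1,j=1: stock 268.2000 → up 399.6180 (V=89.0570), down 230.6520 (V=224.9076). Price 160.8361; hedge Δ=-0.8040, bond B=376.4721.
  t=0,j=0: stock 180.0000 → up 268.2000 (V=160.8361), down 154.8000 (V=263.1446). Price 207.1504; hedge Δ=-0.9022, bond B=369.5448.
Root portfolio cost Δ·180+B reproduces V0=207.1504.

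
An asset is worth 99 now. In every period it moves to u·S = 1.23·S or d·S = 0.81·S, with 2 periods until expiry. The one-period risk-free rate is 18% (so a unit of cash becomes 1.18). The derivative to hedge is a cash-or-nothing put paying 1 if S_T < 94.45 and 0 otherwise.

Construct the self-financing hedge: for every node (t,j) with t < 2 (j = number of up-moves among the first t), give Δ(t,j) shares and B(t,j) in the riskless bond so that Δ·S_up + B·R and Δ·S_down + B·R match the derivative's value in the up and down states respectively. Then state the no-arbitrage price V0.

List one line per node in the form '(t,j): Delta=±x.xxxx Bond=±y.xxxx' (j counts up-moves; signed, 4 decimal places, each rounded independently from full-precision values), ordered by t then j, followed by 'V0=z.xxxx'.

The replicating-portfolio and risk-neutral prices coincide; use p* = (1.18−0.81)/(1.23−0.81) = 0.8810 for the latter.
Payoff layer (t=2): V(2,0)=1.0000, V(2,1)=0.0000, V(2,2)=0.0000
Node (1,0) S=80.1900: V=(p*·0.0000+(1−p*)·1.0000)/1.18=0.1009; Δ=(0.0000−1.0000)/(98.6337−64.9539)=-0.0297; B=V−Δ·S=2.4818
Node (1,1) S=121.7700: V=(p*·0.0000+(1−p*)·0.0000)/1.18=0.0000; Δ=(0.0000−0.0000)/(149.7771−98.6337)=0.0000; B=V−Δ·S=0.0000
Node (0,0) S=99.0000: V=(p*·0.0000+(1−p*)·0.1009)/1.18=0.0102; Δ=(0.0000−0.1009)/(121.7700−80.1900)=-0.0024; B=V−Δ·S=0.2504
Root portfolio cost Δ·99+B reproduces V0=0.0102.

(0,0): Delta=-0.0024 Bond=0.2504
(1,0): Delta=-0.0297 Bond=2.4818
(1,1): Delta=0.0000 Bond=0.0000
V0=0.0102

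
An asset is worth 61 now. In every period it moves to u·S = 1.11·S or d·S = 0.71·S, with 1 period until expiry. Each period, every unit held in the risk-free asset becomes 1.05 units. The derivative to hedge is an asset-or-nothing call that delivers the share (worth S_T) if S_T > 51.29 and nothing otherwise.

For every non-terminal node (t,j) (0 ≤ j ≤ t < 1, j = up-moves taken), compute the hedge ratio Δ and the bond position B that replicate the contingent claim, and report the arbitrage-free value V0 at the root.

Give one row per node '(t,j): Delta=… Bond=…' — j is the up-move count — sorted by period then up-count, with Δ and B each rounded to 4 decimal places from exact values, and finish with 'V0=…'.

(0,0): Delta=2.7750 Bond=-114.4621
V0=54.8129

Risk-neutral probability p* = (R−d)/(u−d) = (1.05−0.71)/(1.11−0.71) = 0.8500.
Terminal payoffs: V(1,0)=0.0000, V(1,1)=67.7100
  t=0,j=0: stock 61.0000 → up 67.7100 (V=67.7100), down 43.3100 (V=0.0000). Price 54.8129; hedge Δ=2.7750, bond B=-114.4621.
The time-0 hedge costs 54.8129, which is the no-arbitrage price.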